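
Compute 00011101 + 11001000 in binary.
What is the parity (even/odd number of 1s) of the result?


00011101 = 29
11001000 = 200
Sum = 229 = 11100101
1s count = 5

odd parity (5 ones in 11100101)


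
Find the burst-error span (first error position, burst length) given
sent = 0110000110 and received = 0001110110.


XOR: 0111110000

Burst at position 1, length 5


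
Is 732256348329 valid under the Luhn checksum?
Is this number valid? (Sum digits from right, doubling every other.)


Luhn sum = 54
54 mod 10 = 4

Invalid (Luhn sum mod 10 = 4)


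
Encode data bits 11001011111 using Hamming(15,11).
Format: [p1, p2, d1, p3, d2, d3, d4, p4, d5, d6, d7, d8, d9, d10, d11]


Parity bits: p1=0, p2=0, p3=1, p4=0

001110001011111


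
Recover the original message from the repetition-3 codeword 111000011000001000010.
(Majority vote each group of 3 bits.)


Groups: 111, 000, 011, 000, 001, 000, 010
Majority votes: 1010000

1010000


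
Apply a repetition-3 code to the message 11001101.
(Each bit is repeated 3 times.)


Each bit -> 3 copies

111111000000111111000111


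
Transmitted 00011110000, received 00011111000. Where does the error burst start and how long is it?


XOR: 00000001000

Burst at position 7, length 1


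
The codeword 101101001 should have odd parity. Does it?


Number of 1s: 5

Yes, parity is correct (5 ones)


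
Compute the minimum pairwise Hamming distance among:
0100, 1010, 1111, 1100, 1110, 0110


Comparing all pairs, minimum distance: 1
Can detect 0 errors, correct 0 errors

1


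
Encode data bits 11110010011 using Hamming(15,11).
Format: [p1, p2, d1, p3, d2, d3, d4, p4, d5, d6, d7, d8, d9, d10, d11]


Parity bits: p1=1, p2=0, p3=1, p4=1

101111110010011


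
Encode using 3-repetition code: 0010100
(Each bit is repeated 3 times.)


Each bit -> 3 copies

000000111000111000000


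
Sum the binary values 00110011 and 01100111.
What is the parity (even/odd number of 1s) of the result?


00110011 = 51
01100111 = 103
Sum = 154 = 10011010
1s count = 4

even parity (4 ones in 10011010)


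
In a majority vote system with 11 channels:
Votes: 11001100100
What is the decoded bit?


Ones: 5 out of 11
Threshold: 6

0 (5/11 voted 1)


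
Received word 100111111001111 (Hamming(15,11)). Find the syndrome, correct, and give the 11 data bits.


Syndrome = 0: no error detected

Data: 01111001111 (no errors)


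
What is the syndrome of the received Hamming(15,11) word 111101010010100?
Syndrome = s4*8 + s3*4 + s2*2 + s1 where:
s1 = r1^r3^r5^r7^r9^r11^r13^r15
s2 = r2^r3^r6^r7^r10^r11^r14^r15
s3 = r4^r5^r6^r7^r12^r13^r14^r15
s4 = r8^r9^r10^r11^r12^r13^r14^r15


s1=0, s2=0, s3=1, s4=1

Syndrome = 12 (error at position 12)


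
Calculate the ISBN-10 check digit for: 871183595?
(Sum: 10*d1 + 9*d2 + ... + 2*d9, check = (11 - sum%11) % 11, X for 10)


Weighted sum: 278
278 mod 11 = 3

Check digit: 8


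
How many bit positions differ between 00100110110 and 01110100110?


XOR: 01010010000
Count of 1s: 3

3


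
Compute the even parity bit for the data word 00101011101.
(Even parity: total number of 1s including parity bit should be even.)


Number of 1s in data: 6
Parity bit: 0

0


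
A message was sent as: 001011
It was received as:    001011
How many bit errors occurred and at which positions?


XOR: 000000

0 errors (received matches sent)


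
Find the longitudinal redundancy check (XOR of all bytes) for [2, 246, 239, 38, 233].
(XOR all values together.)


XOR chain: 2 ^ 246 ^ 239 ^ 38 ^ 233 = 212

212


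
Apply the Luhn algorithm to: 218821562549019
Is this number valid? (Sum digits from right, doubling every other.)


Luhn sum = 58
58 mod 10 = 8

Invalid (Luhn sum mod 10 = 8)


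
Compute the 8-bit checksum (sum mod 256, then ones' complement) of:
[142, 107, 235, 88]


Sum = 572 mod 256 = 60
Complement = 195

195


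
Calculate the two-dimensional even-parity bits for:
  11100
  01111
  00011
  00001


Row parities: 1001
Column parities: 10001

Row P: 1001, Col P: 10001, Corner: 0


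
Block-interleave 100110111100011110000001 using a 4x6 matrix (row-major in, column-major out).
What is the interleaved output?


Matrix:
  100110
  111100
  011110
  000001
Read columns: 110001100110111010100001

110001100110111010100001


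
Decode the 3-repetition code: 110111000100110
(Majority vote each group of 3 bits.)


Groups: 110, 111, 000, 100, 110
Majority votes: 11001

11001


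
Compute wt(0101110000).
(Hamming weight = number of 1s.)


Counting 1s in 0101110000

4


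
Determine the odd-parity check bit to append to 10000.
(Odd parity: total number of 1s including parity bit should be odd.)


Number of 1s in data: 1
Parity bit: 0

0


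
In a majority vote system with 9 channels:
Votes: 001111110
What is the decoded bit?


Ones: 6 out of 9
Threshold: 5

1 (6/9 voted 1)


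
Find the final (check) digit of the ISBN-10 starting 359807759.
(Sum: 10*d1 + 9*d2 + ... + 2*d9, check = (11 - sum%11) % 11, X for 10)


Weighted sum: 299
299 mod 11 = 2

Check digit: 9


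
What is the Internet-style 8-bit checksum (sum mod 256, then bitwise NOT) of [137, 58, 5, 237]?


Sum = 437 mod 256 = 181
Complement = 74

74


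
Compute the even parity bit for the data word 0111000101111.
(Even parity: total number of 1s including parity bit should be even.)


Number of 1s in data: 8
Parity bit: 0

0


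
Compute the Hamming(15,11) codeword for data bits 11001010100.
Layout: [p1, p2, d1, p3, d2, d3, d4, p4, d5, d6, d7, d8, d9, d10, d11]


Parity bits: p1=1, p2=0, p3=0, p4=1

101010011010100


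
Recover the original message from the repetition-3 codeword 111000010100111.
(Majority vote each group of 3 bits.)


Groups: 111, 000, 010, 100, 111
Majority votes: 10001

10001


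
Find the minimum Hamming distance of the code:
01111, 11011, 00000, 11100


Comparing all pairs, minimum distance: 2
Can detect 1 errors, correct 0 errors

2


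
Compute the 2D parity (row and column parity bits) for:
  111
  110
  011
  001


Row parities: 1001
Column parities: 011

Row P: 1001, Col P: 011, Corner: 0


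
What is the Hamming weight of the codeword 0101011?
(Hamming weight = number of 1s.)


Counting 1s in 0101011

4


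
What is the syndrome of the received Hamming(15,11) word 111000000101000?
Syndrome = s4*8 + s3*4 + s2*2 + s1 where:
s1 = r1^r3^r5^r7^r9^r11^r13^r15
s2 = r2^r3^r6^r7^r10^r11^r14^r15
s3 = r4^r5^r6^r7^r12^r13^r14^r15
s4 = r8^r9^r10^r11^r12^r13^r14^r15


s1=0, s2=1, s3=1, s4=0

Syndrome = 6 (error at position 6)


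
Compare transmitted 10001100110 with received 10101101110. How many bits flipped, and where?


XOR: 00100001000

2 error(s) at position(s): 2, 7


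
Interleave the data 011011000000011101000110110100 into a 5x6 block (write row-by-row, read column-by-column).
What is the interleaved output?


Matrix:
  011011
  000000
  011101
  000110
  110100
Read columns: 000011010110100001111001010100

000011010110100001111001010100


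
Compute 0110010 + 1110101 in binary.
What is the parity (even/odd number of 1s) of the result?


0110010 = 50
1110101 = 117
Sum = 167 = 10100111
1s count = 5

odd parity (5 ones in 10100111)


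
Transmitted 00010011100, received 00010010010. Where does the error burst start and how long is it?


XOR: 00000001110

Burst at position 7, length 3


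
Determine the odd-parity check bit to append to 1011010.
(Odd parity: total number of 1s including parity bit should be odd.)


Number of 1s in data: 4
Parity bit: 1

1


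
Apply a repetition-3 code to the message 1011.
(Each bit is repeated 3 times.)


Each bit -> 3 copies

111000111111


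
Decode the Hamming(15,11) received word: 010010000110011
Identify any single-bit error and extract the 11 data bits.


Syndrome = 7: error at position 7

Data: 01010110011 (corrected bit 7)


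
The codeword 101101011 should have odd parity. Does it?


Number of 1s: 6

No, parity error (6 ones)


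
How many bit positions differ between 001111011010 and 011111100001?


XOR: 010000111011
Count of 1s: 6

6


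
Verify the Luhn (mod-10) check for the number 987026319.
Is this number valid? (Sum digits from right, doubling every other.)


Luhn sum = 42
42 mod 10 = 2

Invalid (Luhn sum mod 10 = 2)


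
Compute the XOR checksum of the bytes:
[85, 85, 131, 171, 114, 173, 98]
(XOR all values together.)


XOR chain: 85 ^ 85 ^ 131 ^ 171 ^ 114 ^ 173 ^ 98 = 149

149


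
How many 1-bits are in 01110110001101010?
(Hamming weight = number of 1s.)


Counting 1s in 01110110001101010

9


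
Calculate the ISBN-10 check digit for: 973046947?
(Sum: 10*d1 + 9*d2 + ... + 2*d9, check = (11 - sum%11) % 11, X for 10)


Weighted sum: 293
293 mod 11 = 7

Check digit: 4


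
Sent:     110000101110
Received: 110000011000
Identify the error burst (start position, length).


XOR: 000000110110

Burst at position 6, length 5


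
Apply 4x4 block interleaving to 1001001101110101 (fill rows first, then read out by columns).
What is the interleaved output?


Matrix:
  1001
  0011
  0111
  0101
Read columns: 1000001101101111

1000001101101111


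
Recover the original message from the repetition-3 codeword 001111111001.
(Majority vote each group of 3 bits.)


Groups: 001, 111, 111, 001
Majority votes: 0110

0110


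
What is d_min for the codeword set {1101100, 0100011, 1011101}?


Comparing all pairs, minimum distance: 3
Can detect 2 errors, correct 1 errors

3


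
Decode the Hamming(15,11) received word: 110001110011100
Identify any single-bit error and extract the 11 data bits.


Syndrome = 0: no error detected

Data: 00110011100 (no errors)


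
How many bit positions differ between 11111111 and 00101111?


XOR: 11010000
Count of 1s: 3

3


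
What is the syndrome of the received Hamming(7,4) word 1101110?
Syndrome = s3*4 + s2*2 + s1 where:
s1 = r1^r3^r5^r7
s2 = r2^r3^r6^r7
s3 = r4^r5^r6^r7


s1=0, s2=0, s3=1

Syndrome = 4 (error at position 4)


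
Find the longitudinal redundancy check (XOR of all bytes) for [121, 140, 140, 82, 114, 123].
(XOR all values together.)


XOR chain: 121 ^ 140 ^ 140 ^ 82 ^ 114 ^ 123 = 34

34


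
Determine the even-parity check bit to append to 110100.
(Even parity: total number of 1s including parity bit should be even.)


Number of 1s in data: 3
Parity bit: 1

1


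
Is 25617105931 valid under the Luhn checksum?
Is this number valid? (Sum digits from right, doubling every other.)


Luhn sum = 37
37 mod 10 = 7

Invalid (Luhn sum mod 10 = 7)


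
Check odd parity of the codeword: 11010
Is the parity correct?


Number of 1s: 3

Yes, parity is correct (3 ones)


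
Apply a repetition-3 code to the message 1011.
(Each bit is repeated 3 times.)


Each bit -> 3 copies

111000111111


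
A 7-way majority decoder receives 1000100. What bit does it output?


Ones: 2 out of 7
Threshold: 4

0 (2/7 voted 1)


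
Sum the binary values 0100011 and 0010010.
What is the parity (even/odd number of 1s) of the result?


0100011 = 35
0010010 = 18
Sum = 53 = 110101
1s count = 4

even parity (4 ones in 110101)


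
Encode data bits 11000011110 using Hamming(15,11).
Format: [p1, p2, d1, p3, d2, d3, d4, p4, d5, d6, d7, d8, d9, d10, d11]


Parity bits: p1=0, p2=1, p3=0, p4=0

011010000011110


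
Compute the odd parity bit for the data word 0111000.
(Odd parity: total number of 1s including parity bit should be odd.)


Number of 1s in data: 3
Parity bit: 0

0


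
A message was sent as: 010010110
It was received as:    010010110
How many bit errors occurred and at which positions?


XOR: 000000000

0 errors (received matches sent)


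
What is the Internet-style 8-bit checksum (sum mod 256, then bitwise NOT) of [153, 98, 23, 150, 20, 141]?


Sum = 585 mod 256 = 73
Complement = 182

182


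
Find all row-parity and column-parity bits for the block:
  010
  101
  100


Row parities: 101
Column parities: 011

Row P: 101, Col P: 011, Corner: 0


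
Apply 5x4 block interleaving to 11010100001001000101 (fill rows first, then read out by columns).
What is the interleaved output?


Matrix:
  1101
  0100
  0010
  0100
  0101
Read columns: 10000110110010010001

10000110110010010001


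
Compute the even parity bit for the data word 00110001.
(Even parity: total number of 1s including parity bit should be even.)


Number of 1s in data: 3
Parity bit: 1

1


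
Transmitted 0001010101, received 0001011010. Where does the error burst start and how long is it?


XOR: 0000001111

Burst at position 6, length 4


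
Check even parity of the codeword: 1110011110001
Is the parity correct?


Number of 1s: 8

Yes, parity is correct (8 ones)


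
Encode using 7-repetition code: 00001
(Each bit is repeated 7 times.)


Each bit -> 7 copies

00000000000000000000000000001111111


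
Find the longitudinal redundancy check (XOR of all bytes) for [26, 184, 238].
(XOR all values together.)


XOR chain: 26 ^ 184 ^ 238 = 76

76


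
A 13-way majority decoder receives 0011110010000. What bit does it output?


Ones: 5 out of 13
Threshold: 7

0 (5/13 voted 1)


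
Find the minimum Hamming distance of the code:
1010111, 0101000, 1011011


Comparing all pairs, minimum distance: 2
Can detect 1 errors, correct 0 errors

2


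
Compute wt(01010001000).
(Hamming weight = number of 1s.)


Counting 1s in 01010001000

3


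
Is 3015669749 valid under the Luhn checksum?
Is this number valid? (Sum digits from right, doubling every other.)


Luhn sum = 55
55 mod 10 = 5

Invalid (Luhn sum mod 10 = 5)


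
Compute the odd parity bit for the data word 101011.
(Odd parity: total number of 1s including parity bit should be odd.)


Number of 1s in data: 4
Parity bit: 1

1


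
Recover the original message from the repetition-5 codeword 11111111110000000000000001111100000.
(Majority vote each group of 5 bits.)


Groups: 11111, 11111, 00000, 00000, 00000, 11111, 00000
Majority votes: 1100010

1100010


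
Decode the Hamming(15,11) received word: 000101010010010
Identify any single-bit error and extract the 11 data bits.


Syndrome = 15: error at position 15

Data: 00100010011 (corrected bit 15)


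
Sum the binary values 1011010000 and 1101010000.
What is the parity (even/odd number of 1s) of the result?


1011010000 = 720
1101010000 = 848
Sum = 1568 = 11000100000
1s count = 3

odd parity (3 ones in 11000100000)


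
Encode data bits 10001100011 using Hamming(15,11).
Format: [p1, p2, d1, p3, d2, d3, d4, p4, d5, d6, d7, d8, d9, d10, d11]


Parity bits: p1=1, p2=0, p3=0, p4=0

101000001100011


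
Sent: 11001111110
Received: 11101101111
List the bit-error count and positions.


XOR: 00100010001

3 error(s) at position(s): 2, 6, 10


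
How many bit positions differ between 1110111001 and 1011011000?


XOR: 0101100001
Count of 1s: 4

4


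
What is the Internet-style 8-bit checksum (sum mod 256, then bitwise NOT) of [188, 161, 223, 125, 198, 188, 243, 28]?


Sum = 1354 mod 256 = 74
Complement = 181

181


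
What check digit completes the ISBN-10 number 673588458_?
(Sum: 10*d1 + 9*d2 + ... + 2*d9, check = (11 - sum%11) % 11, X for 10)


Weighted sum: 317
317 mod 11 = 9

Check digit: 2


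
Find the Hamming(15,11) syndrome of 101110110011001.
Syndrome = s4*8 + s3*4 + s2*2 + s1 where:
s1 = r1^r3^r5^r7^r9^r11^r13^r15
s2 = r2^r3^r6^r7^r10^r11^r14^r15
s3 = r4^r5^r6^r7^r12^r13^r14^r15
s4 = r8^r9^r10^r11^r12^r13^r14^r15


s1=0, s2=0, s3=1, s4=0

Syndrome = 4 (error at position 4)


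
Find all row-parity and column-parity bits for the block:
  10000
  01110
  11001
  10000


Row parities: 1111
Column parities: 10111

Row P: 1111, Col P: 10111, Corner: 0


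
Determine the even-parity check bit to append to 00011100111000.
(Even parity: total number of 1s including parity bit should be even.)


Number of 1s in data: 6
Parity bit: 0

0


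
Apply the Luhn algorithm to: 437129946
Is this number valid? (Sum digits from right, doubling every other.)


Luhn sum = 53
53 mod 10 = 3

Invalid (Luhn sum mod 10 = 3)


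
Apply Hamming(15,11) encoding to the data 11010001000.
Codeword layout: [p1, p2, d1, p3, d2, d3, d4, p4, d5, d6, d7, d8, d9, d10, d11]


Parity bits: p1=1, p2=0, p3=1, p4=1

101110110001000


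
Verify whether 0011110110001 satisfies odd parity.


Number of 1s: 7

Yes, parity is correct (7 ones)


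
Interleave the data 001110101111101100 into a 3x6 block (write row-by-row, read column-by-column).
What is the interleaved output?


Matrix:
  001110
  101111
  101100
Read columns: 011000111111110010

011000111111110010


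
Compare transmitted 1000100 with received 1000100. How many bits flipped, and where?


XOR: 0000000

0 errors (received matches sent)


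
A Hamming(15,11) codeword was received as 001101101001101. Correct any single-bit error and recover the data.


Syndrome = 1: error at position 1

Data: 10111001101 (corrected bit 1)


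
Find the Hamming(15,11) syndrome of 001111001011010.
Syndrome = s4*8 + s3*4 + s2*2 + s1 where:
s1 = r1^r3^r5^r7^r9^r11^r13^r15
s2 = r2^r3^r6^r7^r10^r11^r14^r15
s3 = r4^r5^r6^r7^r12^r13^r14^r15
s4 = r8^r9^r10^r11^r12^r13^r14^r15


s1=0, s2=0, s3=1, s4=0

Syndrome = 4 (error at position 4)


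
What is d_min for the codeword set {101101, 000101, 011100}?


Comparing all pairs, minimum distance: 2
Can detect 1 errors, correct 0 errors

2


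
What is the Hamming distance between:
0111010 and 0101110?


XOR: 0010100
Count of 1s: 2

2


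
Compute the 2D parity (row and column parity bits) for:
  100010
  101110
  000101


Row parities: 000
Column parities: 001001

Row P: 000, Col P: 001001, Corner: 0


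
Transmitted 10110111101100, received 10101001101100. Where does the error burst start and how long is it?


XOR: 00011110000000

Burst at position 3, length 4


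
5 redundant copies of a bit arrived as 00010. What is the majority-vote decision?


Ones: 1 out of 5
Threshold: 3

0 (1/5 voted 1)


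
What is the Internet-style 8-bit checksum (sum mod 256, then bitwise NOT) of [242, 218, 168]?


Sum = 628 mod 256 = 116
Complement = 139

139


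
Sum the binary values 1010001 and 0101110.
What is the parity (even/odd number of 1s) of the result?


1010001 = 81
0101110 = 46
Sum = 127 = 1111111
1s count = 7

odd parity (7 ones in 1111111)


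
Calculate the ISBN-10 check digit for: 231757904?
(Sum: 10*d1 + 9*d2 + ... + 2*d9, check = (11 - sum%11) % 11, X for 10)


Weighted sum: 213
213 mod 11 = 4

Check digit: 7


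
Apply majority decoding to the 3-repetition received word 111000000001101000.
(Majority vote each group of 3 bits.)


Groups: 111, 000, 000, 001, 101, 000
Majority votes: 100010

100010


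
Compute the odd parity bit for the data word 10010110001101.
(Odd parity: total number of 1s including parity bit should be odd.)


Number of 1s in data: 7
Parity bit: 0

0


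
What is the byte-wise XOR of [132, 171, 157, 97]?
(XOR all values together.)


XOR chain: 132 ^ 171 ^ 157 ^ 97 = 211

211


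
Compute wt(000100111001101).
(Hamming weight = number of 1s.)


Counting 1s in 000100111001101

7


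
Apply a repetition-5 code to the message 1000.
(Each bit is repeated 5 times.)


Each bit -> 5 copies

11111000000000000000


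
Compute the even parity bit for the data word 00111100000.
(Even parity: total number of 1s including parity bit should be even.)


Number of 1s in data: 4
Parity bit: 0

0


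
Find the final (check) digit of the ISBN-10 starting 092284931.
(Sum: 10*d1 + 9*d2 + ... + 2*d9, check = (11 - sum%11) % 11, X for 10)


Weighted sum: 226
226 mod 11 = 6

Check digit: 5


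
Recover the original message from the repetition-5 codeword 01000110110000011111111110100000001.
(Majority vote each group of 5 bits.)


Groups: 01000, 11011, 00000, 11111, 11111, 01000, 00001
Majority votes: 0101100

0101100


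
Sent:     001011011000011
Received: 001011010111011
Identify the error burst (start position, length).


XOR: 000000001111000

Burst at position 8, length 4


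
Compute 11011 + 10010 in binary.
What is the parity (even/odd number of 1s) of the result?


11011 = 27
10010 = 18
Sum = 45 = 101101
1s count = 4

even parity (4 ones in 101101)


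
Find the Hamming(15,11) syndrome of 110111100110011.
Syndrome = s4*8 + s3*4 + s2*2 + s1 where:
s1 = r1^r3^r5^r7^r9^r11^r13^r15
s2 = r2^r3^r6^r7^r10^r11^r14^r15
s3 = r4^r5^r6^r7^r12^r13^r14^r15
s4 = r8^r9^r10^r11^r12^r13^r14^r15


s1=1, s2=1, s3=0, s4=0

Syndrome = 3 (error at position 3)


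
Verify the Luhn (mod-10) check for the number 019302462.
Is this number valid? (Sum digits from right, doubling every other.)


Luhn sum = 30
30 mod 10 = 0

Valid (Luhn sum mod 10 = 0)


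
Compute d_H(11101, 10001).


XOR: 01100
Count of 1s: 2

2


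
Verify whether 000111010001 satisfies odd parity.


Number of 1s: 5

Yes, parity is correct (5 ones)


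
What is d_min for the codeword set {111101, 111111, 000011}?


Comparing all pairs, minimum distance: 1
Can detect 0 errors, correct 0 errors

1


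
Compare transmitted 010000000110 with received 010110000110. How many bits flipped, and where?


XOR: 000110000000

2 error(s) at position(s): 3, 4


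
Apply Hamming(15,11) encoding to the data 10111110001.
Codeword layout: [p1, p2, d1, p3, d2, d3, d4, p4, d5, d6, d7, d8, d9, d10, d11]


Parity bits: p1=1, p2=0, p3=1, p4=0

101101101110001


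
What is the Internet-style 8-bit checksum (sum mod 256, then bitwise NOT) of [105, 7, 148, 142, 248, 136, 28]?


Sum = 814 mod 256 = 46
Complement = 209

209


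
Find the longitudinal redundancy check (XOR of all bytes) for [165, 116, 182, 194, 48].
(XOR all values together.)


XOR chain: 165 ^ 116 ^ 182 ^ 194 ^ 48 = 149

149


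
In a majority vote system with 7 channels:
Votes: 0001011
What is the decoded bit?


Ones: 3 out of 7
Threshold: 4

0 (3/7 voted 1)


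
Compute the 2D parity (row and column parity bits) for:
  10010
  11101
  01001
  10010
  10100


Row parities: 00000
Column parities: 00000

Row P: 00000, Col P: 00000, Corner: 0


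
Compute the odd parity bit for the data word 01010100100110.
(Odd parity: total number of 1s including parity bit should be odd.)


Number of 1s in data: 6
Parity bit: 1

1


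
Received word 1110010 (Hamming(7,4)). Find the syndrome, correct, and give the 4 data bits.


Syndrome = 6: error at position 6

Data: 1000 (corrected bit 6)


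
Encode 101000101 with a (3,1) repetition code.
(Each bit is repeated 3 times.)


Each bit -> 3 copies

111000111000000000111000111


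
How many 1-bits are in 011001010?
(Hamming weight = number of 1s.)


Counting 1s in 011001010

4


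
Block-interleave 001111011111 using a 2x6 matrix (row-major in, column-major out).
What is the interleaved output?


Matrix:
  001111
  011111
Read columns: 000111111111

000111111111


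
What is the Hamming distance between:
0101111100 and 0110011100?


XOR: 0011100000
Count of 1s: 3

3


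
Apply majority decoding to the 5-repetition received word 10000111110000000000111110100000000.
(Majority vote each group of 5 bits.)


Groups: 10000, 11111, 00000, 00000, 11111, 01000, 00000
Majority votes: 0100100

0100100


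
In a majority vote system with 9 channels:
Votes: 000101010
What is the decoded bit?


Ones: 3 out of 9
Threshold: 5

0 (3/9 voted 1)


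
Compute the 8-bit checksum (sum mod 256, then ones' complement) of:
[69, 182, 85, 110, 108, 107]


Sum = 661 mod 256 = 149
Complement = 106

106


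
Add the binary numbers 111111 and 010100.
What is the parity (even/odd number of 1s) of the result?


111111 = 63
010100 = 20
Sum = 83 = 1010011
1s count = 4

even parity (4 ones in 1010011)


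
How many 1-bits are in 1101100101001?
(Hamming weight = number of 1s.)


Counting 1s in 1101100101001

7


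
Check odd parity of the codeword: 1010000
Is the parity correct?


Number of 1s: 2

No, parity error (2 ones)


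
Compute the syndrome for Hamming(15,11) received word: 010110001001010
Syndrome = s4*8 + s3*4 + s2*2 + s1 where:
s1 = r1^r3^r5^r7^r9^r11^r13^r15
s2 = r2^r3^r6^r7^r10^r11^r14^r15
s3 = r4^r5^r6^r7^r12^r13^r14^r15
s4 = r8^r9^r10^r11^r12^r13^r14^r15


s1=0, s2=0, s3=0, s4=1

Syndrome = 8 (error at position 8)


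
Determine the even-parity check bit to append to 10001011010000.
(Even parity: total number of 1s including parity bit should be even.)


Number of 1s in data: 5
Parity bit: 1

1


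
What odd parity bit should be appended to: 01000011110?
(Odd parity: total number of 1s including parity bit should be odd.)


Number of 1s in data: 5
Parity bit: 0

0


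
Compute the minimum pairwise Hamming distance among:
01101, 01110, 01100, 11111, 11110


Comparing all pairs, minimum distance: 1
Can detect 0 errors, correct 0 errors

1


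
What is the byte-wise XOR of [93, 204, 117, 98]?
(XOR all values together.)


XOR chain: 93 ^ 204 ^ 117 ^ 98 = 134

134


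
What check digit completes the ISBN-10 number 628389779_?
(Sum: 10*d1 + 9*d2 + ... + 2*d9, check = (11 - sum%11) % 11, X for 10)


Weighted sum: 323
323 mod 11 = 4

Check digit: 7


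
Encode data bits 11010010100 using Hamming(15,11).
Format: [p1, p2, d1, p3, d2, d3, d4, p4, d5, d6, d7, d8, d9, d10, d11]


Parity bits: p1=1, p2=1, p3=1, p4=0

111110100010100


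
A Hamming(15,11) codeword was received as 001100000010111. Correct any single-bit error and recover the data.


Syndrome = 0: no error detected

Data: 10000010111 (no errors)


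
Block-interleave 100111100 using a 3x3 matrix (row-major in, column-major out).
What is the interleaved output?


Matrix:
  100
  111
  100
Read columns: 111010010

111010010


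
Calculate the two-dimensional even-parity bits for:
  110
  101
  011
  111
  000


Row parities: 00010
Column parities: 111

Row P: 00010, Col P: 111, Corner: 1


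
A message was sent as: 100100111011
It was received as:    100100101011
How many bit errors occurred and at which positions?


XOR: 000000010000

1 error(s) at position(s): 7


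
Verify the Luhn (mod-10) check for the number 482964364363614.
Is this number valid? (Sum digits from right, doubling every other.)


Luhn sum = 76
76 mod 10 = 6

Invalid (Luhn sum mod 10 = 6)


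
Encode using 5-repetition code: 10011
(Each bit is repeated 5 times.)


Each bit -> 5 copies

1111100000000001111111111


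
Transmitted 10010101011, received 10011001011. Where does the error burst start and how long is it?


XOR: 00001100000

Burst at position 4, length 2


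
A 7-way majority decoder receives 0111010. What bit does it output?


Ones: 4 out of 7
Threshold: 4

1 (4/7 voted 1)


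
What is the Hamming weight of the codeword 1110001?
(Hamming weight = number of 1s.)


Counting 1s in 1110001

4


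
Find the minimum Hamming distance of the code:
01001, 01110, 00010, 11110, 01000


Comparing all pairs, minimum distance: 1
Can detect 0 errors, correct 0 errors

1


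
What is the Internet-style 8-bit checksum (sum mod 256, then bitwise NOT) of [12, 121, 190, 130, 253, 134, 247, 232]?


Sum = 1319 mod 256 = 39
Complement = 216

216


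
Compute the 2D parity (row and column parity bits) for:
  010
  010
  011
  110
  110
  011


Row parities: 110000
Column parities: 000

Row P: 110000, Col P: 000, Corner: 0


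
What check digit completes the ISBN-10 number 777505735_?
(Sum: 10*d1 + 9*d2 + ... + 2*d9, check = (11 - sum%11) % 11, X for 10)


Weighted sum: 296
296 mod 11 = 10

Check digit: 1


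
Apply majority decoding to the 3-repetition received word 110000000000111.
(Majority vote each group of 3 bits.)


Groups: 110, 000, 000, 000, 111
Majority votes: 10001

10001


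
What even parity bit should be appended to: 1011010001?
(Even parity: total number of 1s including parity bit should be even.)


Number of 1s in data: 5
Parity bit: 1

1


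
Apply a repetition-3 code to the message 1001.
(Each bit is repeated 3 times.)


Each bit -> 3 copies

111000000111


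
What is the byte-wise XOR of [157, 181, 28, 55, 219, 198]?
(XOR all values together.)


XOR chain: 157 ^ 181 ^ 28 ^ 55 ^ 219 ^ 198 = 30

30


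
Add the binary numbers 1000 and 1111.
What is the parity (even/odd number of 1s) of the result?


1000 = 8
1111 = 15
Sum = 23 = 10111
1s count = 4

even parity (4 ones in 10111)


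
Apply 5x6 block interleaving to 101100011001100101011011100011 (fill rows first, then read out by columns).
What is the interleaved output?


Matrix:
  101100
  011001
  100101
  011011
  100011
Read columns: 101010101011010101000001101111

101010101011010101000001101111


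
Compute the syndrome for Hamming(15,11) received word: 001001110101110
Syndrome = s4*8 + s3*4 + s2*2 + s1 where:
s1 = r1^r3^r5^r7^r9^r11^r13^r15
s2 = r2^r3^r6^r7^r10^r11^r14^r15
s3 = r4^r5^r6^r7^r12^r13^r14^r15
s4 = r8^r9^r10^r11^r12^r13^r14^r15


s1=1, s2=1, s3=1, s4=1

Syndrome = 15 (error at position 15)


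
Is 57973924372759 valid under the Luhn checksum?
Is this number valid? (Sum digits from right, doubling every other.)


Luhn sum = 81
81 mod 10 = 1

Invalid (Luhn sum mod 10 = 1)


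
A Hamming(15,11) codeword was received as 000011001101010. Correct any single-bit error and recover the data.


Syndrome = 2: error at position 2

Data: 01101101010 (corrected bit 2)


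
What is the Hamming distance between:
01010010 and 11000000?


XOR: 10010010
Count of 1s: 3

3


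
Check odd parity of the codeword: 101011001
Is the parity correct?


Number of 1s: 5

Yes, parity is correct (5 ones)


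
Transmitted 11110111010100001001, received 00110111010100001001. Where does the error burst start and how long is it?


XOR: 11000000000000000000

Burst at position 0, length 2


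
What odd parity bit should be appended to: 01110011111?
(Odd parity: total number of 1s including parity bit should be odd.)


Number of 1s in data: 8
Parity bit: 1

1


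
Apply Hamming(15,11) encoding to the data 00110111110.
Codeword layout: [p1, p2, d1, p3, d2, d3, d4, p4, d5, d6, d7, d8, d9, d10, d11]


Parity bits: p1=1, p2=1, p3=1, p4=1

110101110111110


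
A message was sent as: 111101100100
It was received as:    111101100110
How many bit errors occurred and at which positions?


XOR: 000000000010

1 error(s) at position(s): 10


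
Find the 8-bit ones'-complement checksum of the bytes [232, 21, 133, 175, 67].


Sum = 628 mod 256 = 116
Complement = 139

139


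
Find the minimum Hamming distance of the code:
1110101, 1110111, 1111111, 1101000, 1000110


Comparing all pairs, minimum distance: 1
Can detect 0 errors, correct 0 errors

1


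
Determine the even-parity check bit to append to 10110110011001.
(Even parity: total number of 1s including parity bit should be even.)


Number of 1s in data: 8
Parity bit: 0

0


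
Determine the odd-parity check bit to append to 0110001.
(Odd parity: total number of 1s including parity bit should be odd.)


Number of 1s in data: 3
Parity bit: 0

0


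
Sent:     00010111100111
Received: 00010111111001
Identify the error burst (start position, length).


XOR: 00000000011110

Burst at position 9, length 4


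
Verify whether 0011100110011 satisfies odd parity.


Number of 1s: 7

Yes, parity is correct (7 ones)


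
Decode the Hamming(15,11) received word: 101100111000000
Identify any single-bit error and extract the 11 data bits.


Syndrome = 0: no error detected

Data: 10011000000 (no errors)


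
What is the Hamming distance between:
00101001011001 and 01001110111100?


XOR: 01100111100101
Count of 1s: 8

8


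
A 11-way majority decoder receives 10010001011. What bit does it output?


Ones: 5 out of 11
Threshold: 6

0 (5/11 voted 1)


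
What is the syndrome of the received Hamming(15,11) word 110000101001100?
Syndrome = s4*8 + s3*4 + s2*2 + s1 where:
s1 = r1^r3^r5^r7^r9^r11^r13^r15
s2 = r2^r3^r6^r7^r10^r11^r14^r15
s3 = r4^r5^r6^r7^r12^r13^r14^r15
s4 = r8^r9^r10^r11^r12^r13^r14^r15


s1=0, s2=0, s3=1, s4=1

Syndrome = 12 (error at position 12)


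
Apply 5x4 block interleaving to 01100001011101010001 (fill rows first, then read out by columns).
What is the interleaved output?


Matrix:
  0110
  0001
  0111
  0101
  0001
Read columns: 00000101101010001111

00000101101010001111


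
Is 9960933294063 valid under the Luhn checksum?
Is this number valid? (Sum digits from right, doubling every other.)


Luhn sum = 69
69 mod 10 = 9

Invalid (Luhn sum mod 10 = 9)


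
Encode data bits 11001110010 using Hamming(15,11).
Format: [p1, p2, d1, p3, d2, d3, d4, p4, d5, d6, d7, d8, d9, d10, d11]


Parity bits: p1=0, p2=0, p3=0, p4=0

001010001110010


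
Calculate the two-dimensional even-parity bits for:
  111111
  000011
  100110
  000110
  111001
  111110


Row parities: 001001
Column parities: 011011

Row P: 001001, Col P: 011011, Corner: 0


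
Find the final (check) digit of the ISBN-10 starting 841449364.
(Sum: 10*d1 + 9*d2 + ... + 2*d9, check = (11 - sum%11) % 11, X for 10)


Weighted sum: 259
259 mod 11 = 6

Check digit: 5


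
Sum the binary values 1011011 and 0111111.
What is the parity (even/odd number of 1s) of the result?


1011011 = 91
0111111 = 63
Sum = 154 = 10011010
1s count = 4

even parity (4 ones in 10011010)


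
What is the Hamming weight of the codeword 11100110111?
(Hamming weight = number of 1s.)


Counting 1s in 11100110111

8


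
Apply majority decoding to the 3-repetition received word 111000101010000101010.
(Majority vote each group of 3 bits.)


Groups: 111, 000, 101, 010, 000, 101, 010
Majority votes: 1010010

1010010


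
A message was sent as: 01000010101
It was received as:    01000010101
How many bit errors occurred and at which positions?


XOR: 00000000000

0 errors (received matches sent)


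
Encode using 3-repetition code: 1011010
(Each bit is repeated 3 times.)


Each bit -> 3 copies

111000111111000111000


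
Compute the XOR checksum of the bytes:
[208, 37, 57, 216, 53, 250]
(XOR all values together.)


XOR chain: 208 ^ 37 ^ 57 ^ 216 ^ 53 ^ 250 = 219

219


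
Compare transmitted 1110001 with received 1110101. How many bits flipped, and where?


XOR: 0000100

1 error(s) at position(s): 4


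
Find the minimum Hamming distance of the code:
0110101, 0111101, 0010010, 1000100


Comparing all pairs, minimum distance: 1
Can detect 0 errors, correct 0 errors

1


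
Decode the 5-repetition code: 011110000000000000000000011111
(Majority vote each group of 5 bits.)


Groups: 01111, 00000, 00000, 00000, 00000, 11111
Majority votes: 100001

100001


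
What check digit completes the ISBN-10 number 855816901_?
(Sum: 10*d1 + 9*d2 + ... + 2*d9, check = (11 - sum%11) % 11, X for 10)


Weighted sum: 295
295 mod 11 = 9

Check digit: 2


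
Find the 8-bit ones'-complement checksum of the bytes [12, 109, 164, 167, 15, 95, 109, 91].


Sum = 762 mod 256 = 250
Complement = 5

5


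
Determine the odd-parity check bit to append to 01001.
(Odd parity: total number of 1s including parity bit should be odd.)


Number of 1s in data: 2
Parity bit: 1

1


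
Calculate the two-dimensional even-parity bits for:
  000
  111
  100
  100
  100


Row parities: 01111
Column parities: 011

Row P: 01111, Col P: 011, Corner: 0


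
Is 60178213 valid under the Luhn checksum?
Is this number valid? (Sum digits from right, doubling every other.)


Luhn sum = 26
26 mod 10 = 6

Invalid (Luhn sum mod 10 = 6)


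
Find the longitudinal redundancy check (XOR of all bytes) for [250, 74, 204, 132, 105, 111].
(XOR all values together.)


XOR chain: 250 ^ 74 ^ 204 ^ 132 ^ 105 ^ 111 = 254

254


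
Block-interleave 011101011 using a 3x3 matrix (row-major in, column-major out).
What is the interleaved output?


Matrix:
  011
  101
  011
Read columns: 010101111

010101111


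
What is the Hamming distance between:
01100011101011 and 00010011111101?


XOR: 01110000010110
Count of 1s: 6

6


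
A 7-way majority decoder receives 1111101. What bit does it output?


Ones: 6 out of 7
Threshold: 4

1 (6/7 voted 1)


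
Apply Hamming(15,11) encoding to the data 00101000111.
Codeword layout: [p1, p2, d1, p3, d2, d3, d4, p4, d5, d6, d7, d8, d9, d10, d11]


Parity bits: p1=1, p2=1, p3=0, p4=0

110001001000111


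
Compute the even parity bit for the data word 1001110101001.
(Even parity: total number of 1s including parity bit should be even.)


Number of 1s in data: 7
Parity bit: 1

1


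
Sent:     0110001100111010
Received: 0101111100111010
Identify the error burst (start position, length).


XOR: 0011110000000000

Burst at position 2, length 4


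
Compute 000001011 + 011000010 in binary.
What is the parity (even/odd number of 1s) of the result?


000001011 = 11
011000010 = 194
Sum = 205 = 11001101
1s count = 5

odd parity (5 ones in 11001101)


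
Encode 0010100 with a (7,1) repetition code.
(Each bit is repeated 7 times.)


Each bit -> 7 copies

0000000000000011111110000000111111100000000000000


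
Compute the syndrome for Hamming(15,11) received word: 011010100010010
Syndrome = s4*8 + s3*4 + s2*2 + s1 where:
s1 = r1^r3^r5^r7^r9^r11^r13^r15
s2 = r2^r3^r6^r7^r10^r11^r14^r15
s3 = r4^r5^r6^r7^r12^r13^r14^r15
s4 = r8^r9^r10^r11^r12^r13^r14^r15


s1=0, s2=1, s3=1, s4=0

Syndrome = 6 (error at position 6)


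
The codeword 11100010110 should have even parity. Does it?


Number of 1s: 6

Yes, parity is correct (6 ones)


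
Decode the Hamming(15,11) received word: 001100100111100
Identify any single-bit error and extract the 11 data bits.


Syndrome = 0: no error detected

Data: 10010111100 (no errors)


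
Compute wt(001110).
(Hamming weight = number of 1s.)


Counting 1s in 001110

3


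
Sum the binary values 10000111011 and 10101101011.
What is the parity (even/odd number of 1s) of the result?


10000111011 = 1083
10101101011 = 1387
Sum = 2470 = 100110100110
1s count = 6

even parity (6 ones in 100110100110)


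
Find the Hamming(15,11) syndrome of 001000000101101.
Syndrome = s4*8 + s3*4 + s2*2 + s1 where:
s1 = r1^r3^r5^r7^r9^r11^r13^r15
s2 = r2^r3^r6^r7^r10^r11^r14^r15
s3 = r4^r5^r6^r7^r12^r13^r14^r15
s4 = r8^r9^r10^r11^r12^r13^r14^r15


s1=1, s2=1, s3=1, s4=0

Syndrome = 7 (error at position 7)


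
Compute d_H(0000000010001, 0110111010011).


XOR: 0110111000010
Count of 1s: 6

6


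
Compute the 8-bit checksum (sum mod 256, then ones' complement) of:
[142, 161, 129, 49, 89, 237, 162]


Sum = 969 mod 256 = 201
Complement = 54

54


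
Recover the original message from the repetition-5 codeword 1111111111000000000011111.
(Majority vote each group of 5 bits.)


Groups: 11111, 11111, 00000, 00000, 11111
Majority votes: 11001

11001


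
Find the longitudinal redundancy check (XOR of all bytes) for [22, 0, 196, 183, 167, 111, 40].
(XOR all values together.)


XOR chain: 22 ^ 0 ^ 196 ^ 183 ^ 167 ^ 111 ^ 40 = 133

133


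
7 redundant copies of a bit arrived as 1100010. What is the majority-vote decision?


Ones: 3 out of 7
Threshold: 4

0 (3/7 voted 1)


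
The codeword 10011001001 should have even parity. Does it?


Number of 1s: 5

No, parity error (5 ones)
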